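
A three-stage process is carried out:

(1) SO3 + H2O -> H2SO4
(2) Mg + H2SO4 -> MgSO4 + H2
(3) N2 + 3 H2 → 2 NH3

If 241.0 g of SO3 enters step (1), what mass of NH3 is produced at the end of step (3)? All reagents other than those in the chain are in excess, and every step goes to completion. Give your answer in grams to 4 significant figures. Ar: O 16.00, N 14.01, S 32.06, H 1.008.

M(SO3) = 32.06 + 3(16.00) = 80.06 g/mol.
M(NH3) = 14.01 + 3(1.008) = 17.034 g/mol.
n(SO3) = 241.0 / 80.06 = 3.0102 mol.
Reaction (1): SO3→H2SO4 ratio 1:1 ⇒ n(H2SO4) = 3.0102 mol.
Reaction (2): H2SO4→H2 ratio 1:1 ⇒ n(H2) = 3.0102 mol.
Reaction (3): H2→NH3 ratio 3:2 ⇒ n(NH3) = 2.0068 mol.
Mass of NH3 = 2.0068 × 17.034 = 34.184 g.

34.18 g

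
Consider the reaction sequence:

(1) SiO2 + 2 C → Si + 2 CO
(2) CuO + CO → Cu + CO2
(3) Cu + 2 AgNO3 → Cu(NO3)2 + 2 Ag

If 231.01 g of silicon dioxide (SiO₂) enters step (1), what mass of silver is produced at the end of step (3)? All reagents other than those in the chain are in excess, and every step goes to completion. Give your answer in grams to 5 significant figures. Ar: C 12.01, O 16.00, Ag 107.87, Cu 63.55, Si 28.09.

M(SiO2) = 28.09 + 2(16.00) = 60.09 g/mol.
M(Ag) = 107.87 g/mol.
n(SiO2) = 231.01 / 60.09 = 3.84440 mol.
Reaction (1): SiO2→CO ratio 1:2 ⇒ n(CO) = 7.68880 mol.
Reaction (2): CO→Cu ratio 1:1 ⇒ n(Cu) = 7.68880 mol.
Reaction (3): Cu→Ag ratio 1:2 ⇒ n(Ag) = 15.3776 mol.
Mass of Ag = 15.3776 × 107.87 = 1658.78 g.

1658.8 g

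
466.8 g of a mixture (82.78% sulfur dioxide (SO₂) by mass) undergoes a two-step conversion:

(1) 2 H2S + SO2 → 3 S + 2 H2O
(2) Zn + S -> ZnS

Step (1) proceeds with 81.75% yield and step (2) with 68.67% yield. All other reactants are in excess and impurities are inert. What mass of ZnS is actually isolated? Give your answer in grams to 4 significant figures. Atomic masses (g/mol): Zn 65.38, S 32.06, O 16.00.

Pure SO2 = 466.8 × 0.8278 = 386.42 g.
M(SO2) = 32.06 + 2(16.00) = 64.06 g/mol.
M(ZnS) = 65.38 + 32.06 = 97.44 g/mol.
n(SO2) = 386.42 / 64.06 = 6.0321 mol.
Step 1 (SO2:S = 1:3): theoretical n(S) = 18.096 mol; at 81.75% yield, n(S) = 14.794 mol.
Step 2 (S:ZnS = 1:1): theoretical n(ZnS) = 14.794 mol, so theoretical mass = 14.794 × 97.44 = 1441.5 g.
At 68.67% yield, actual mass of ZnS = 1441.5 × 0.6867 = 989.88 g.

989.9 g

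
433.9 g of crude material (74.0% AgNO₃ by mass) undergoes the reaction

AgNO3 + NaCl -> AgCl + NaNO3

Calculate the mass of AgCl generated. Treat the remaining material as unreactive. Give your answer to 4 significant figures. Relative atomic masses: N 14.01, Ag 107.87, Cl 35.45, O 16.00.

270.9 g

Mass of pure AgNO3 = 433.9 g × 0.740 = 321.09 g.
M(AgNO3) = 107.87 + 14.01 + 3(16.00) = 169.88 g/mol.
M(AgCl) = 107.87 + 35.45 = 143.32 g/mol.
n(AgNO3) = 321.09 g / 169.88 g/mol = 1.8901 mol.
From the equation the AgNO3:AgCl mole ratio is 1:1, so n(AgCl) = 1.8901 × 1/1 = 1.8901 mol.
Mass of AgCl = 1.8901 mol × 143.32 g/mol = 270.89 g.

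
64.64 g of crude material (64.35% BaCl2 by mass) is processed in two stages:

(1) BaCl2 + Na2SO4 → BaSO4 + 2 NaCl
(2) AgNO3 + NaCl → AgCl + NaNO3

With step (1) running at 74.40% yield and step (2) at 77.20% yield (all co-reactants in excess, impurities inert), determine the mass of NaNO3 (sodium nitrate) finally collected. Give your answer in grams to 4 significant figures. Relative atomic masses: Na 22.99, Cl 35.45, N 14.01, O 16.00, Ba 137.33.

19.50 g

Pure BaCl2 = 64.64 × 0.6435 = 41.596 g.
M(BaCl2) = 137.33 + 2(35.45) = 208.23 g/mol.
M(NaNO3) = 22.99 + 14.01 + 3(16.00) = 85.00 g/mol.
n(BaCl2) = 41.596 / 208.23 = 0.19976 mol.
Step 1 (BaCl2:NaCl = 1:2): theoretical n(NaCl) = 0.39952 mol; at 74.40% yield, n(NaCl) = 0.29724 mol.
Step 2 (NaCl:NaNO3 = 1:1): theoretical n(NaNO3) = 0.29724 mol, so theoretical mass = 0.29724 × 85.00 = 25.266 g.
At 77.20% yield, actual mass of NaNO3 = 25.266 × 0.7720 = 19.505 g.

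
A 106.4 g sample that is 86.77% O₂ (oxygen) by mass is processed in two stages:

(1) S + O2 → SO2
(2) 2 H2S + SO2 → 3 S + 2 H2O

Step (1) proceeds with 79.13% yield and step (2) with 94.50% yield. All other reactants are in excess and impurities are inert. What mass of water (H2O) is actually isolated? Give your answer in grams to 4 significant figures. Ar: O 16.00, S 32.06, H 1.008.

77.74 g

Pure O2 = 106.4 × 0.8677 = 92.323 g.
M(O2) = 2(16.00) = 32.00 g/mol.
M(H2O) = 2(1.008) + 16.00 = 18.016 g/mol.
n(O2) = 92.323 / 32.00 = 2.8851 mol.
Step 1 (O2:SO2 = 1:1): theoretical n(SO2) = 2.8851 mol; at 79.13% yield, n(SO2) = 2.2830 mol.
Step 2 (SO2:H2O = 1:2): theoretical n(H2O) = 4.5660 mol, so theoretical mass = 4.5660 × 18.016 = 82.260 g.
At 94.50% yield, actual mass of H2O = 82.260 × 0.9450 = 77.736 g.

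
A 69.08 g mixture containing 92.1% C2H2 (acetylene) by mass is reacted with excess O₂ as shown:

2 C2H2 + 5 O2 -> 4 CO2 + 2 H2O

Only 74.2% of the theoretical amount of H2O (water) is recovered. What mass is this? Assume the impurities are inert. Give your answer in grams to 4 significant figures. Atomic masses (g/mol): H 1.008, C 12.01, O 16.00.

32.67 g

Pure C2H2 available = 69.08 g × 0.921 = 63.623 g.
M(C2H2) = 2(12.01) + 2(1.008) = 26.036 g/mol.
M(H2O) = 2(1.008) + 16.00 = 18.016 g/mol.
n(C2H2) = 63.623 g / 26.036 g/mol = 2.4436 mol.
From the equation the C2H2:H2O mole ratio is 2:2, so n(H2O) = 2.4436 × 2/2 = 2.4436 mol.
Mass of H2O = 2.4436 mol × 18.016 g/mol = 44.025 g.
Actual mass collected = 44.025 g × 0.742 = 32.666 g.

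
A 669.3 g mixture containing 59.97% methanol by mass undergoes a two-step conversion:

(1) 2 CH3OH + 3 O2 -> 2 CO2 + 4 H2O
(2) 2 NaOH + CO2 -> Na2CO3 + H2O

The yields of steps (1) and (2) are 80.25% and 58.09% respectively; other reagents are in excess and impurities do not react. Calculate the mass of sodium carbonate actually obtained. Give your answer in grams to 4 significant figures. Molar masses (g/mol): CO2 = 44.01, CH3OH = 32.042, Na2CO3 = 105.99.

Pure CH3OH = 669.3 × 0.5997 = 401.38 g.
n(CH3OH) = 401.38 / 32.042 = 12.527 mol.
Step 1 (CH3OH:CO2 = 2:2): theoretical n(CO2) = 12.527 mol; at 80.25% yield, n(CO2) = 10.053 mol.
Step 2 (CO2:Na2CO3 = 1:1): theoretical n(Na2CO3) = 10.053 mol, so theoretical mass = 10.053 × 105.99 = 1065.5 g.
At 58.09% yield, actual mass of Na2CO3 = 1065.5 × 0.5809 = 618.94 g.

618.9 g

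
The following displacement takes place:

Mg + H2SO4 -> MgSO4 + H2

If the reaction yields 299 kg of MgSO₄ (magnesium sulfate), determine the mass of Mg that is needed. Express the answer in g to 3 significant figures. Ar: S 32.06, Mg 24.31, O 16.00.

M(MgSO4) = 24.31 + 32.06 + 4(16.00) = 120.37 g/mol.
M(Mg) = 24.31 g/mol.
Convert: 299 kg = 299000 g.
n(MgSO4) = 299000 g / 120.37 g/mol = 2484 mol.
From the equation the MgSO4:Mg mole ratio is 1:1, so n(Mg) = 2484 × 1/1 = 2484 mol.
Mass of Mg = 2484 mol × 24.31 g/mol = 60390 g.

60400 g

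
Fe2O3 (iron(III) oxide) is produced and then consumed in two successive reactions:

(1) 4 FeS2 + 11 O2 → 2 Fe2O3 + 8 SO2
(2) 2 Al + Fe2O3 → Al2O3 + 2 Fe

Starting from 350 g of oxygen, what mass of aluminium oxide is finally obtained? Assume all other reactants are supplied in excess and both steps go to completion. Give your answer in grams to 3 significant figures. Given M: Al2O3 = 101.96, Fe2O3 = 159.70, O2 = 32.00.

203 g

n(O2) = 350.0 / 32.00 = 10.94 mol.
Step 1 gives a 11:2 ratio of O2 to Fe2O3, so n(Fe2O3) = 1.989 mol.
In step 2 the Fe2O3:Al2O3 ratio is 1:1, so n(Al2O3) = 1.989 mol.
Mass of Al2O3 = 1.989 × 101.96 = 202.8 g.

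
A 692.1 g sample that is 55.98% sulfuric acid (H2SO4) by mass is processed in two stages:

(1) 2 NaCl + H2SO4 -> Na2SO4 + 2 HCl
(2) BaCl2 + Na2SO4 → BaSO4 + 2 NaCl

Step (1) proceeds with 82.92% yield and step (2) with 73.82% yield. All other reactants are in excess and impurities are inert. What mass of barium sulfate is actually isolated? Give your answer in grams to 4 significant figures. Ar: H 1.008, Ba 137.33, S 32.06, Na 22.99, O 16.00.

564.4 g

Pure H2SO4 = 692.1 × 0.5598 = 387.44 g.
M(H2SO4) = 2(1.008) + 32.06 + 4(16.00) = 98.076 g/mol.
M(BaSO4) = 137.33 + 32.06 + 4(16.00) = 233.39 g/mol.
n(H2SO4) = 387.44 / 98.076 = 3.9504 mol.
Step 1 (H2SO4:Na2SO4 = 1:1): theoretical n(Na2SO4) = 3.9504 mol; at 82.92% yield, n(Na2SO4) = 3.2757 mol.
Step 2 (Na2SO4:BaSO4 = 1:1): theoretical n(BaSO4) = 3.2757 mol, so theoretical mass = 3.2757 × 233.39 = 764.51 g.
At 73.82% yield, actual mass of BaSO4 = 764.51 × 0.7382 = 564.36 g.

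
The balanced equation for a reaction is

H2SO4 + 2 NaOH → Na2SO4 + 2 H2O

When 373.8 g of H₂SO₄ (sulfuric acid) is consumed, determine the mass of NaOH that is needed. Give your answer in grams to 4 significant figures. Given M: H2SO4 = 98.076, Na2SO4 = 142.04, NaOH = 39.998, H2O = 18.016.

304.9 g

n(H2SO4) = 373.80 g / 98.076 g/mol = 3.8113 mol.
From the equation the H2SO4:NaOH mole ratio is 1:2, so n(NaOH) = 3.8113 × 2/1 = 7.6227 mol.
Mass of NaOH = 7.6227 mol × 39.998 g/mol = 304.89 g.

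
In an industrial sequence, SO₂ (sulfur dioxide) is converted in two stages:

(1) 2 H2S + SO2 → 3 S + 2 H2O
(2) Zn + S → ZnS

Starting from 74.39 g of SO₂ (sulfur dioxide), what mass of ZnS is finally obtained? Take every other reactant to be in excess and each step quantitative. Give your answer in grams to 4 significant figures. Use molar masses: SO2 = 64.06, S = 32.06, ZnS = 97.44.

339.5 g

n(SO2) = 74.390 / 64.06 = 1.1613 mol.
Step 1 gives a 1:3 ratio of SO2 to S, so n(S) = 3.4838 mol.
In step 2 the S:ZnS ratio is 1:1, so n(ZnS) = 3.4838 mol.
Mass of ZnS = 3.4838 × 97.44 = 339.46 g.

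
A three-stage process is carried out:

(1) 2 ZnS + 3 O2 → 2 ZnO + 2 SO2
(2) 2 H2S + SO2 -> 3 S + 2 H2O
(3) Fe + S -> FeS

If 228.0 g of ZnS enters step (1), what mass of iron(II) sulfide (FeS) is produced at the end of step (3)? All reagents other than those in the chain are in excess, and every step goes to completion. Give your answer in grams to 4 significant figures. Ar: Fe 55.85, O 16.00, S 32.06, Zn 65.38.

M(ZnS) = 65.38 + 32.06 = 97.44 g/mol.
M(FeS) = 55.85 + 32.06 = 87.91 g/mol.
n(ZnS) = 228.0 / 97.44 = 2.3399 mol.
Reaction (1): ZnS→SO2 ratio 2:2 ⇒ n(SO2) = 2.3399 mol.
Reaction (2): SO2→S ratio 1:3 ⇒ n(S) = 7.0197 mol.
Reaction (3): S→FeS ratio 1:1 ⇒ n(FeS) = 7.0197 mol.
Mass of FeS = 7.0197 × 87.91 = 617.10 g.

617.1 g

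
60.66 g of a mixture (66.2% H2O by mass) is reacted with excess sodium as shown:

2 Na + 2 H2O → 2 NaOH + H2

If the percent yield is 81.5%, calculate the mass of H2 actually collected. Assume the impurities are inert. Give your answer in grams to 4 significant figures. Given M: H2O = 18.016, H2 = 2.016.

1.831 g

Pure H2O available = 60.66 g × 0.662 = 40.157 g.
n(H2O) = 40.157 g / 18.016 g/mol = 2.2290 mol.
From the equation the H2O:H2 mole ratio is 2:1, so n(H2) = 2.2290 × 1/2 = 1.1145 mol.
Mass of H2 = 1.1145 mol × 2.016 g/mol = 2.2468 g.
Actual mass collected = 2.2468 g × 0.815 = 1.8311 g.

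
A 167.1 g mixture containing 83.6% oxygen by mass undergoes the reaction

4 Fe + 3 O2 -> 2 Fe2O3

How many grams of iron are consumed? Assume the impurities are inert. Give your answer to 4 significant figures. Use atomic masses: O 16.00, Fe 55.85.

Mass of pure O2 = 167.1 g × 0.836 = 139.70 g.
M(O2) = 2(16.00) = 32.00 g/mol.
M(Fe) = 55.85 g/mol.
n(O2) = 139.70 g / 32.00 g/mol = 4.3655 mol.
From the equation the O2:Fe mole ratio is 3:4, so n(Fe) = 4.3655 × 4/3 = 5.8206 mol.
Mass of Fe = 5.8206 mol × 55.85 g/mol = 325.08 g.

325.1 g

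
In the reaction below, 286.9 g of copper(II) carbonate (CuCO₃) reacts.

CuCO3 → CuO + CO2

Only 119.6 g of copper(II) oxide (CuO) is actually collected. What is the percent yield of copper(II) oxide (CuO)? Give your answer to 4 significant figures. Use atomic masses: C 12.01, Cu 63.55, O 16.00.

M(CuCO3) = 63.55 + 12.01 + 3(16.00) = 123.56 g/mol.
M(CuO) = 63.55 + 16.00 = 79.55 g/mol.
n(CuCO3) = 286.90 g / 123.56 g/mol = 2.3219 mol.
From the equation the CuCO3:CuO mole ratio is 1:1, so n(CuO) = 2.3219 × 1/1 = 2.3219 mol.
Mass of CuO = 2.3219 mol × 79.55 g/mol = 184.71 g.
This is the theoretical yield. Percent yield = 119.6 g / 184.71 g × 100% = 64.750%.

64.75 %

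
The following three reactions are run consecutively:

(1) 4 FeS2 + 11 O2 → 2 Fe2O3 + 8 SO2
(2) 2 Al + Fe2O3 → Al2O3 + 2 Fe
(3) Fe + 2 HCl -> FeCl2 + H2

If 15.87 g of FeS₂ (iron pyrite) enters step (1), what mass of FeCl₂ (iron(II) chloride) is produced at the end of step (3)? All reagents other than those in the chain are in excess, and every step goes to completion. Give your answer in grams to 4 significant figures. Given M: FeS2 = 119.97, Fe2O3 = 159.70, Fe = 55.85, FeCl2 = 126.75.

n(FeS2) = 15.87 / 119.97 = 0.13228 mol.
Reaction (1): FeS2→Fe2O3 ratio 4:2 ⇒ n(Fe2O3) = 0.066142 mol.
Reaction (2): Fe2O3→Fe ratio 1:2 ⇒ n(Fe) = 0.13228 mol.
Reaction (3): Fe→FeCl2 ratio 1:1 ⇒ n(FeCl2) = 0.13228 mol.
Mass of FeCl2 = 0.13228 × 126.75 = 16.767 g.

16.77 g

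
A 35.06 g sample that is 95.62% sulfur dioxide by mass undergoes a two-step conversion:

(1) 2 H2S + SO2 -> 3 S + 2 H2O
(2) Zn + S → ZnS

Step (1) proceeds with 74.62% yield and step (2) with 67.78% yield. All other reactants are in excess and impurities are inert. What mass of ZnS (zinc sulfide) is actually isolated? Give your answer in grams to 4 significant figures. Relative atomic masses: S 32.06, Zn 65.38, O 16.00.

77.37 g

Pure SO2 = 35.06 × 0.9562 = 33.524 g.
M(SO2) = 32.06 + 2(16.00) = 64.06 g/mol.
M(ZnS) = 65.38 + 32.06 = 97.44 g/mol.
n(SO2) = 33.524 / 64.06 = 0.52333 mol.
Step 1 (SO2:S = 1:3): theoretical n(S) = 1.5700 mol; at 74.62% yield, n(S) = 1.1715 mol.
Step 2 (S:ZnS = 1:1): theoretical n(ZnS) = 1.1715 mol, so theoretical mass = 1.1715 × 97.44 = 114.15 g.
At 67.78% yield, actual mass of ZnS = 114.15 × 0.6778 = 77.373 g.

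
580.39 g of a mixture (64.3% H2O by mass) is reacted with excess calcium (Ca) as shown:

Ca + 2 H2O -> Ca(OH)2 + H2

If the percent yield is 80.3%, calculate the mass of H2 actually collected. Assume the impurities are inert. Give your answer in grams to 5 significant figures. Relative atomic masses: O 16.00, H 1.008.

16.767 g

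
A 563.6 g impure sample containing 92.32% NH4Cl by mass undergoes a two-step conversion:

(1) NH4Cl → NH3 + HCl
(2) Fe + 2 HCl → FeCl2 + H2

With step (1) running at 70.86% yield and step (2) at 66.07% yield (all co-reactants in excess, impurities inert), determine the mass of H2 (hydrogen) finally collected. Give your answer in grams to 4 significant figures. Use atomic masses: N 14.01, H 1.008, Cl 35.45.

Pure NH4Cl = 563.6 × 0.9232 = 520.32 g.
M(NH4Cl) = 14.01 + 4(1.008) + 35.45 = 53.492 g/mol.
M(H2) = 2(1.008) = 2.016 g/mol.
n(NH4Cl) = 520.32 / 53.492 = 9.7270 mol.
Step 1 (NH4Cl:HCl = 1:1): theoretical n(HCl) = 9.7270 mol; at 70.86% yield, n(HCl) = 6.8925 mol.
Step 2 (HCl:H2 = 2:1): theoretical n(H2) = 3.4463 mol, so theoretical mass = 3.4463 × 2.016 = 6.9477 g.
At 66.07% yield, actual mass of H2 = 6.9477 × 0.6607 = 4.5903 g.

4.590 g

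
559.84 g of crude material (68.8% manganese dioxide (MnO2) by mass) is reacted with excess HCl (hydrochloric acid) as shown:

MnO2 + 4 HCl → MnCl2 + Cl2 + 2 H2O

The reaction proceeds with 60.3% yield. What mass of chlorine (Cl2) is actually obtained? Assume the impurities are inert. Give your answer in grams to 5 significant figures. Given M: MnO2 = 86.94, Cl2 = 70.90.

Pure MnO2 available = 559.84 g × 0.688 = 385.170 g.
n(MnO2) = 385.170 g / 86.94 g/mol = 4.43030 mol.
From the equation the MnO2:Cl2 mole ratio is 1:1, so n(Cl2) = 4.43030 × 1/1 = 4.43030 mol.
Mass of Cl2 = 4.43030 mol × 70.90 g/mol = 314.108 g.
Actual mass collected = 314.108 g × 0.603 = 189.407 g.

189.41 g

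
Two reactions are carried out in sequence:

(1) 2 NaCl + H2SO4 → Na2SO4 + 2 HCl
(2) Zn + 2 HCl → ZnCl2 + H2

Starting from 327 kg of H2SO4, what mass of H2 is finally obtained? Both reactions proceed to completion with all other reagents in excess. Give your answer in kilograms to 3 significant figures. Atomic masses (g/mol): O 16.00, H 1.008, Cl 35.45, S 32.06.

M(H2SO4) = 2(1.008) + 32.06 + 4(16.00) = 98.076 g/mol.
M(H2) = 2(1.008) = 2.016 g/mol.
327 kg = 327000 g.
n(H2SO4) = 327000 / 98.076 = 3334 mol.
Step 1 gives a 1:2 ratio of H2SO4 to HCl, so n(HCl) = 6668 mol.
In step 2 the HCl:H2 ratio is 2:1, so n(H2) = 3334 mol.
Mass of H2 = 3334 × 2.016 = 6722 g = 6.72 kg.

6.72 kg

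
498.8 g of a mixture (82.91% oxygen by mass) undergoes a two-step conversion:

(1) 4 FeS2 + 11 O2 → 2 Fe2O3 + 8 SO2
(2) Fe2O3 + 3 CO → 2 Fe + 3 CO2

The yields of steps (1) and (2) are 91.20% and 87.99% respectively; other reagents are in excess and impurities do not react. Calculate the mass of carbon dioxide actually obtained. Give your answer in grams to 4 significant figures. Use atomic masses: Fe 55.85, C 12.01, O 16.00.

249.0 g

Pure O2 = 498.8 × 0.8291 = 413.56 g.
M(O2) = 2(16.00) = 32.00 g/mol.
M(CO2) = 12.01 + 2(16.00) = 44.01 g/mol.
n(O2) = 413.56 / 32.00 = 12.924 mol.
Step 1 (O2:Fe2O3 = 11:2): theoretical n(Fe2O3) = 2.3497 mol; at 91.20% yield, n(Fe2O3) = 2.1430 mol.
Step 2 (Fe2O3:CO2 = 1:3): theoretical n(CO2) = 6.4289 mol, so theoretical mass = 6.4289 × 44.01 = 282.94 g.
At 87.99% yield, actual mass of CO2 = 282.94 × 0.8799 = 248.96 g.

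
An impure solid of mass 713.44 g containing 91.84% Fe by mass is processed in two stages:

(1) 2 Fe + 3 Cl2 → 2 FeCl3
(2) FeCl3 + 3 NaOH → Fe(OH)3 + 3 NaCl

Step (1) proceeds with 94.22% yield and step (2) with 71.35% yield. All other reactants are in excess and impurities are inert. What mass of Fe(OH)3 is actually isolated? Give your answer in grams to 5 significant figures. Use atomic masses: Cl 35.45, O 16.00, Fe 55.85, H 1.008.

842.90 g

Pure Fe = 713.44 × 0.9184 = 655.223 g.
M(Fe) = 55.85 g/mol.
M(Fe(OH)3) = 55.85 + 3(16.00) + 3(1.008) = 106.874 g/mol.
n(Fe) = 655.223 / 55.85 = 11.7318 mol.
Step 1 (Fe:FeCl3 = 2:2): theoretical n(FeCl3) = 11.7318 mol; at 94.22% yield, n(FeCl3) = 11.0537 mol.
Step 2 (FeCl3:Fe(OH)3 = 1:1): theoretical n(Fe(OH)3) = 11.0537 mol, so theoretical mass = 11.0537 × 106.874 = 1181.36 g.
At 71.35% yield, actual mass of Fe(OH)3 = 1181.36 × 0.7135 = 842.899 g.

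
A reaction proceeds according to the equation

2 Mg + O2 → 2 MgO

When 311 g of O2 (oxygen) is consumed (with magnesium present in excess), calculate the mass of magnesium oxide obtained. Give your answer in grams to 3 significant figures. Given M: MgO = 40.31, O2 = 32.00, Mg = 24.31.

784 g

n(O2) = 311.0 g / 32.00 g/mol = 9.719 mol.
From the equation the O2:MgO mole ratio is 1:2, so n(MgO) = 9.719 × 2/1 = 19.44 mol.
Mass of MgO = 19.44 mol × 40.31 g/mol = 783.5 g.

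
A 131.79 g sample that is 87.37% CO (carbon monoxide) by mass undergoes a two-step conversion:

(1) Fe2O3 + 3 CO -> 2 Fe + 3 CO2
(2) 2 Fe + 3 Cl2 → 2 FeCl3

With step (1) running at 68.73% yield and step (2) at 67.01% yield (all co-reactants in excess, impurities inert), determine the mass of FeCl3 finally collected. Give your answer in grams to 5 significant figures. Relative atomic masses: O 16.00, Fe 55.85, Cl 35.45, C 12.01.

Pure CO = 131.79 × 0.8737 = 115.145 g.
M(CO) = 12.01 + 16.00 = 28.01 g/mol.
M(FeCl3) = 55.85 + 3(35.45) = 162.20 g/mol.
n(CO) = 115.145 / 28.01 = 4.11085 mol.
Step 1 (CO:Fe = 3:2): theoretical n(Fe) = 2.74057 mol; at 68.73% yield, n(Fe) = 1.88359 mol.
Step 2 (Fe:FeCl3 = 2:2): theoretical n(FeCl3) = 1.88359 mol, so theoretical mass = 1.88359 × 162.20 = 305.519 g.
At 67.01% yield, actual mass of FeCl3 = 305.519 × 0.6701 = 204.728 g.

204.73 g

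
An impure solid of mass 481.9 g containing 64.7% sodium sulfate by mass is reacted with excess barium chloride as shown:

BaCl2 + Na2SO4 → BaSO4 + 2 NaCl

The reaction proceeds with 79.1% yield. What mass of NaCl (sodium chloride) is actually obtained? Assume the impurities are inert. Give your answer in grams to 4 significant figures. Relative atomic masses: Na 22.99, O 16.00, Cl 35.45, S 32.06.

Pure Na2SO4 available = 481.9 g × 0.647 = 311.79 g.
M(Na2SO4) = 2(22.99) + 32.06 + 4(16.00) = 142.04 g/mol.
M(NaCl) = 22.99 + 35.45 = 58.44 g/mol.
n(Na2SO4) = 311.79 g / 142.04 g/mol = 2.1951 mol.
From the equation the Na2SO4:NaCl mole ratio is 1:2, so n(NaCl) = 2.1951 × 2/1 = 4.3902 mol.
Mass of NaCl = 4.3902 mol × 58.44 g/mol = 256.56 g.
Actual mass collected = 256.56 g × 0.791 = 202.94 g.

202.9 g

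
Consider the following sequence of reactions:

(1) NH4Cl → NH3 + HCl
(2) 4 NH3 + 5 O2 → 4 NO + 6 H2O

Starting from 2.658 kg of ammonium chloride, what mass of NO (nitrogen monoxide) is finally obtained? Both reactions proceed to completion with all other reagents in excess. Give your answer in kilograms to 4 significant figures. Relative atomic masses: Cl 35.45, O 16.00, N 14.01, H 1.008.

M(NH4Cl) = 14.01 + 4(1.008) + 35.45 = 53.492 g/mol.
M(NO) = 14.01 + 16.00 = 30.01 g/mol.
2.658 kg = 2658.0 g.
n(NH4Cl) = 2658.0 / 53.492 = 49.690 mol.
Step 1 gives a 1:1 ratio of NH4Cl to NH3, so n(NH3) = 49.690 mol.
In step 2 the NH3:NO ratio is 4:4, so n(NO) = 49.690 mol.
Mass of NO = 49.690 × 30.01 = 1491.2 g = 1.491 kg.

1.491 kg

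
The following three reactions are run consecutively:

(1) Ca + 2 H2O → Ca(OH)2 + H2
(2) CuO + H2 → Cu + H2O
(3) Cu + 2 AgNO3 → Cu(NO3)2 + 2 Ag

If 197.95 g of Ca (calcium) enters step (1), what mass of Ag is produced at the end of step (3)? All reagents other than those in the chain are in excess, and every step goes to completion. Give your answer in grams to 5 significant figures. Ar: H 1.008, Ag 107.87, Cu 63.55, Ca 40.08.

M(Ca) = 40.08 g/mol.
M(Ag) = 107.87 g/mol.
n(Ca) = 197.95 / 40.08 = 4.93887 mol.
Reaction (1): Ca→H2 ratio 1:1 ⇒ n(H2) = 4.93887 mol.
Reaction (2): H2→Cu ratio 1:1 ⇒ n(Cu) = 4.93887 mol.
Reaction (3): Cu→Ag ratio 1:2 ⇒ n(Ag) = 9.87774 mol.
Mass of Ag = 9.87774 × 107.87 = 1065.51 g.

1065.5 g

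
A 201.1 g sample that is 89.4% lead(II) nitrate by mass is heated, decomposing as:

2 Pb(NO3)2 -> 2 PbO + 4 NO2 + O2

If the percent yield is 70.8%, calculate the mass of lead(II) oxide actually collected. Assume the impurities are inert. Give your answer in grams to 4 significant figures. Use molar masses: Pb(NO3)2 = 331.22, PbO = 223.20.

85.77 g

Pure Pb(NO3)2 available = 201.1 g × 0.894 = 179.78 g.
n(Pb(NO3)2) = 179.78 g / 331.22 g/mol = 0.54279 mol.
From the equation the Pb(NO3)2:PbO mole ratio is 2:2, so n(PbO) = 0.54279 × 2/2 = 0.54279 mol.
Mass of PbO = 0.54279 mol × 223.20 g/mol = 121.15 g.
Actual mass collected = 121.15 g × 0.708 = 85.775 g.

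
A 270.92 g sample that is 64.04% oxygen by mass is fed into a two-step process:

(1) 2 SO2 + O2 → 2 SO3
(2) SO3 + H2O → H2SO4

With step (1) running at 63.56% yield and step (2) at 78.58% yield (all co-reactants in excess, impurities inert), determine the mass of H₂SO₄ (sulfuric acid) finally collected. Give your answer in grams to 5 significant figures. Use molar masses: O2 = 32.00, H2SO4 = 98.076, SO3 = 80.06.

Pure O2 = 270.92 × 0.6404 = 173.497 g.
n(O2) = 173.497 / 32.00 = 5.42179 mol.
Step 1 (O2:SO3 = 1:2): theoretical n(SO3) = 10.8436 mol; at 63.56% yield, n(SO3) = 6.89217 mol.
Step 2 (SO3:H2SO4 = 1:1): theoretical n(H2SO4) = 6.89217 mol, so theoretical mass = 6.89217 × 98.076 = 675.957 g.
At 78.58% yield, actual mass of H2SO4 = 675.957 × 0.7858 = 531.167 g.

531.17 g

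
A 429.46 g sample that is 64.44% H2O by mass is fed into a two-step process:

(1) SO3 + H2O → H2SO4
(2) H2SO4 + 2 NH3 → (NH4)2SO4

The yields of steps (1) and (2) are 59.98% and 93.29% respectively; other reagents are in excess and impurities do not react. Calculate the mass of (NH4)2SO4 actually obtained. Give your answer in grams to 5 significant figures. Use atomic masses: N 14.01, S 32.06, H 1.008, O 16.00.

1135.8 g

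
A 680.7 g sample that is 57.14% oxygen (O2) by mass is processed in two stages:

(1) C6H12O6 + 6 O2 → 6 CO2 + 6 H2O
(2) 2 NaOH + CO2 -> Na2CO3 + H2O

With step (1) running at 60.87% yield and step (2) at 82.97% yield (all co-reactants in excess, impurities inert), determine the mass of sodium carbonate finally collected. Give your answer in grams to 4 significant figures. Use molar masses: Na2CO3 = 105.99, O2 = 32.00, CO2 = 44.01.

650.6 g

Pure O2 = 680.7 × 0.5714 = 388.95 g.
n(O2) = 388.95 / 32.00 = 12.155 mol.
Step 1 (O2:CO2 = 6:6): theoretical n(CO2) = 12.155 mol; at 60.87% yield, n(CO2) = 7.3986 mol.
Step 2 (CO2:Na2CO3 = 1:1): theoretical n(Na2CO3) = 7.3986 mol, so theoretical mass = 7.3986 × 105.99 = 784.18 g.
At 82.97% yield, actual mass of Na2CO3 = 784.18 × 0.8297 = 650.63 g.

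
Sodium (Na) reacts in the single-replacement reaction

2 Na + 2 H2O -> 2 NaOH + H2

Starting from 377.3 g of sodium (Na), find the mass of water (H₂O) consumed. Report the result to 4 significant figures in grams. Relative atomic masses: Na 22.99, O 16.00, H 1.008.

295.7 g

M(Na) = 22.99 g/mol.
M(H2O) = 2(1.008) + 16.00 = 18.016 g/mol.
n(Na) = 377.30 g / 22.99 g/mol = 16.411 mol.
From the equation the Na:H2O mole ratio is 2:2, so n(H2O) = 16.411 × 2/2 = 16.411 mol.
Mass of H2O = 16.411 mol × 18.016 g/mol = 295.67 g.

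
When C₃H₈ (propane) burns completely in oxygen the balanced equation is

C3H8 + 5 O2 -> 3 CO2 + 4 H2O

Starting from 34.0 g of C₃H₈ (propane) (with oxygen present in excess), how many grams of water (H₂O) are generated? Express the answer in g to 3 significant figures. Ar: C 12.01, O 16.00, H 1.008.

M(C3H8) = 3(12.01) + 8(1.008) = 44.094 g/mol.
M(H2O) = 2(1.008) + 16.00 = 18.016 g/mol.
n(C3H8) = 34.00 g / 44.094 g/mol = 0.7711 mol.
From the equation the C3H8:H2O mole ratio is 1:4, so n(H2O) = 0.7711 × 4/1 = 3.084 mol.
Mass of H2O = 3.084 mol × 18.016 g/mol = 55.57 g.

55.6 g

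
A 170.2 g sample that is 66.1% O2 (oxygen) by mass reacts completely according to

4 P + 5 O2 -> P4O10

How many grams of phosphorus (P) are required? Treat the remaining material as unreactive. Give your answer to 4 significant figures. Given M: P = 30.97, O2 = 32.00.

Mass of pure O2 = 170.2 g × 0.661 = 112.50 g.
n(O2) = 112.50 g / 32.00 g/mol = 3.5157 mol.
From the equation the O2:P mole ratio is 5:4, so n(P) = 3.5157 × 4/5 = 2.8126 mol.
Mass of P = 2.8126 mol × 30.97 g/mol = 87.105 g.

87.10 g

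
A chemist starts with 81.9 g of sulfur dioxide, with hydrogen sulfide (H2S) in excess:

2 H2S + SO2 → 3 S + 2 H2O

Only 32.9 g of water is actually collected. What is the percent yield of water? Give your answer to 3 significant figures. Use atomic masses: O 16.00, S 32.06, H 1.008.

71.4 %

M(SO2) = 32.06 + 2(16.00) = 64.06 g/mol.
M(H2O) = 2(1.008) + 16.00 = 18.016 g/mol.
n(SO2) = 81.90 g / 64.06 g/mol = 1.278 mol.
From the equation the SO2:H2O mole ratio is 1:2, so n(H2O) = 1.278 × 2/1 = 2.557 mol.
Mass of H2O = 2.557 mol × 18.016 g/mol = 46.07 g.
This is the theoretical yield. Percent yield = 32.9 g / 46.07 g × 100% = 71.42%.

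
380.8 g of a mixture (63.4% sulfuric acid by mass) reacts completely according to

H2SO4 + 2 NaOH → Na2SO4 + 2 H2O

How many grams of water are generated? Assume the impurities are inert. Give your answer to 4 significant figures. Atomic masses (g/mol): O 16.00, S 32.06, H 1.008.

88.70 g

Mass of pure H2SO4 = 380.8 g × 0.634 = 241.43 g.
M(H2SO4) = 2(1.008) + 32.06 + 4(16.00) = 98.076 g/mol.
M(H2O) = 2(1.008) + 16.00 = 18.016 g/mol.
n(H2SO4) = 241.43 g / 98.076 g/mol = 2.4616 mol.
From the equation the H2SO4:H2O mole ratio is 1:2, so n(H2O) = 2.4616 × 2/1 = 4.9233 mol.
Mass of H2O = 4.9233 mol × 18.016 g/mol = 88.698 g.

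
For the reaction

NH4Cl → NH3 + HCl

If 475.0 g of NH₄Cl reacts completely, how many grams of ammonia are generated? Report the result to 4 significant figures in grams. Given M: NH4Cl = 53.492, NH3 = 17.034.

n(NH4Cl) = 475.00 g / 53.492 g/mol = 8.8798 mol.
From the equation the NH4Cl:NH3 mole ratio is 1:1, so n(NH3) = 8.8798 × 1/1 = 8.8798 mol.
Mass of NH3 = 8.8798 mol × 17.034 g/mol = 151.26 g.

151.3 g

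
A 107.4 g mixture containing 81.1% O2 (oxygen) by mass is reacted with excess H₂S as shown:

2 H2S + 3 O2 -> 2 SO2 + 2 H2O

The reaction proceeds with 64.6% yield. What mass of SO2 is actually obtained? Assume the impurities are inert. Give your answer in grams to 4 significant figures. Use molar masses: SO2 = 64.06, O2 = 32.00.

75.09 g

Pure O2 available = 107.4 g × 0.811 = 87.101 g.
n(O2) = 87.101 g / 32.00 g/mol = 2.7219 mol.
From the equation the O2:SO2 mole ratio is 3:2, so n(SO2) = 2.7219 × 2/3 = 1.8146 mol.
Mass of SO2 = 1.8146 mol × 64.06 g/mol = 116.24 g.
Actual mass collected = 116.24 g × 0.646 = 75.094 g.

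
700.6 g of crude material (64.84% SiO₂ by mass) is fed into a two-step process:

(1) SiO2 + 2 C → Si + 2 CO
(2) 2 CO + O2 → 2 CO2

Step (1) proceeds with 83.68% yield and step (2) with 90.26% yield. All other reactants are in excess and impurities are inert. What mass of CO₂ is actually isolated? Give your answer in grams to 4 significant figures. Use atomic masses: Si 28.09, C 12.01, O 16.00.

502.6 g

Pure SiO2 = 700.6 × 0.6484 = 454.27 g.
M(SiO2) = 28.09 + 2(16.00) = 60.09 g/mol.
M(CO2) = 12.01 + 2(16.00) = 44.01 g/mol.
n(SiO2) = 454.27 / 60.09 = 7.5598 mol.
Step 1 (SiO2:CO = 1:2): theoretical n(CO) = 15.120 mol; at 83.68% yield, n(CO) = 12.652 mol.
Step 2 (CO:CO2 = 2:2): theoretical n(CO2) = 12.652 mol, so theoretical mass = 12.652 × 44.01 = 556.82 g.
At 90.26% yield, actual mass of CO2 = 556.82 × 0.9026 = 502.58 g.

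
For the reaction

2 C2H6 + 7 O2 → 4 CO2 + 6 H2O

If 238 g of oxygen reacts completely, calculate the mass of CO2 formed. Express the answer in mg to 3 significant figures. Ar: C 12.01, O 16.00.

187000 mg

M(O2) = 2(16.00) = 32.00 g/mol.
M(CO2) = 12.01 + 2(16.00) = 44.01 g/mol.
n(O2) = 238.0 g / 32.00 g/mol = 7.438 mol.
From the equation the O2:CO2 mole ratio is 7:4, so n(CO2) = 7.438 × 4/7 = 4.250 mol.
Mass of CO2 = 4.250 mol × 44.01 g/mol = 187.0 g.
Converting to mg: 187.0 g = 187000 mg.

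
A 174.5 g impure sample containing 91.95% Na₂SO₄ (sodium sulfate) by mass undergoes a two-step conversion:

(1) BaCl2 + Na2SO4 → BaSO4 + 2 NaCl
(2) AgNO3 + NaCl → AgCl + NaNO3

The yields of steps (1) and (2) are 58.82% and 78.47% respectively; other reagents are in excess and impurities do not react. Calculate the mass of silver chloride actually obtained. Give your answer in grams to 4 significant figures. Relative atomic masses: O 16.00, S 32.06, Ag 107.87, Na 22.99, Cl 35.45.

149.5 g

Pure Na2SO4 = 174.5 × 0.9195 = 160.45 g.
M(Na2SO4) = 2(22.99) + 32.06 + 4(16.00) = 142.04 g/mol.
M(AgCl) = 107.87 + 35.45 = 143.32 g/mol.
n(Na2SO4) = 160.45 / 142.04 = 1.1296 mol.
Step 1 (Na2SO4:NaCl = 1:2): theoretical n(NaCl) = 2.2593 mol; at 58.82% yield, n(NaCl) = 1.3289 mol.
Step 2 (NaCl:AgCl = 1:1): theoretical n(AgCl) = 1.3289 mol, so theoretical mass = 1.3289 × 143.32 = 190.46 g.
At 78.47% yield, actual mass of AgCl = 190.46 × 0.7847 = 149.45 g.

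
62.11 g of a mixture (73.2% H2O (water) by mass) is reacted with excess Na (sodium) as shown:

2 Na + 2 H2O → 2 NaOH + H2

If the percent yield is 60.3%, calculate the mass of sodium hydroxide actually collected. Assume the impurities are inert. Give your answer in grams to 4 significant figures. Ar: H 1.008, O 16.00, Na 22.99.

Pure H2O available = 62.11 g × 0.732 = 45.465 g.
M(H2O) = 2(1.008) + 16.00 = 18.016 g/mol.
M(NaOH) = 22.99 + 16.00 + 1.008 = 39.998 g/mol.
n(H2O) = 45.465 g / 18.016 g/mol = 2.5236 mol.
From the equation the H2O:NaOH mole ratio is 2:2, so n(NaOH) = 2.5236 × 2/2 = 2.5236 mol.
Mass of NaOH = 2.5236 mol × 39.998 g/mol = 100.94 g.
Actual mass collected = 100.94 g × 0.603 = 60.865 g.

60.87 g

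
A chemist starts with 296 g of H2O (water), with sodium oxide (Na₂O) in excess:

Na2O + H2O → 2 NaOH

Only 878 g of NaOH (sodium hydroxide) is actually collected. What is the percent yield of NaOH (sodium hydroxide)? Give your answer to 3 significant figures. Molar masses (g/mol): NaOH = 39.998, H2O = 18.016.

n(H2O) = 296.0 g / 18.016 g/mol = 16.43 mol.
From the equation the H2O:NaOH mole ratio is 1:2, so n(NaOH) = 16.43 × 2/1 = 32.86 mol.
Mass of NaOH = 32.86 mol × 39.998 g/mol = 1314 g.
This is the theoretical yield. Percent yield = 878 g / 1314 g × 100% = 66.80%.

66.8 %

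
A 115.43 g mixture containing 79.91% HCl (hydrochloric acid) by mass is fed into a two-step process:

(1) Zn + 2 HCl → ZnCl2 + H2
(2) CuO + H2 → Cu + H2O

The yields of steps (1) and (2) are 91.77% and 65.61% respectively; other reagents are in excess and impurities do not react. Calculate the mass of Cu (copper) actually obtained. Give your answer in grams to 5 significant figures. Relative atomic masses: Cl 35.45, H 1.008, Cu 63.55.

Pure HCl = 115.43 × 0.7991 = 92.2401 g.
M(HCl) = 1.008 + 35.45 = 36.458 g/mol.
M(Cu) = 63.55 g/mol.
n(HCl) = 92.2401 / 36.458 = 2.53004 mol.
Step 1 (HCl:H2 = 2:1): theoretical n(H2) = 1.26502 mol; at 91.77% yield, n(H2) = 1.16091 mol.
Step 2 (H2:Cu = 1:1): theoretical n(Cu) = 1.16091 mol, so theoretical mass = 1.16091 × 63.55 = 73.7757 g.
At 65.61% yield, actual mass of Cu = 73.7757 × 0.6561 = 48.4042 g.

48.404 g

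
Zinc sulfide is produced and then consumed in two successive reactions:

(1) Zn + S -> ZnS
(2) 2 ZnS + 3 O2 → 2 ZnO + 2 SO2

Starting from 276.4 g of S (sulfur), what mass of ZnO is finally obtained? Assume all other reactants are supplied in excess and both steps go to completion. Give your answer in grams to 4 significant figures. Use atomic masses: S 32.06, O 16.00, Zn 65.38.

701.6 g

M(S) = 32.06 g/mol.
M(ZnO) = 65.38 + 16.00 = 81.38 g/mol.
n(S) = 276.40 / 32.06 = 8.6213 mol.
Step 1 gives a 1:1 ratio of S to ZnS, so n(ZnS) = 8.6213 mol.
In step 2 the ZnS:ZnO ratio is 2:2, so n(ZnO) = 8.6213 mol.
Mass of ZnO = 8.6213 × 81.38 = 701.60 g.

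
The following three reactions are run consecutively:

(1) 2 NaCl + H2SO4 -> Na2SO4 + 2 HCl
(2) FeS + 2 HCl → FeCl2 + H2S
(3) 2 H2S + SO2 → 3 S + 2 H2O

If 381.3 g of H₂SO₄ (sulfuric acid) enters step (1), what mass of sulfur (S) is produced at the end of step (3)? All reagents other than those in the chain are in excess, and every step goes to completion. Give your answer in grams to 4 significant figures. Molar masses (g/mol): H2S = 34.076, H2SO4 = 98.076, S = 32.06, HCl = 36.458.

n(H2SO4) = 381.3 / 98.076 = 3.8878 mol.
Reaction (1): H2SO4→HCl ratio 1:2 ⇒ n(HCl) = 7.7756 mol.
Reaction (2): HCl→H2S ratio 2:1 ⇒ n(H2S) = 3.8878 mol.
Reaction (3): H2S→S ratio 2:3 ⇒ n(S) = 5.8317 mol.
Mass of S = 5.8317 × 32.06 = 186.96 g.

187.0 g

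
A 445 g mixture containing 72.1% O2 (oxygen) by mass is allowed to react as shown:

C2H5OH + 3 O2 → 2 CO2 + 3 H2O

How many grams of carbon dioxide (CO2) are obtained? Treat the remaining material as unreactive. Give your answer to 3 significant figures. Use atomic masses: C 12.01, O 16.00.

294 g

Mass of pure O2 = 445 g × 0.721 = 320.8 g.
M(O2) = 2(16.00) = 32.00 g/mol.
M(CO2) = 12.01 + 2(16.00) = 44.01 g/mol.
n(O2) = 320.8 g / 32.00 g/mol = 10.03 mol.
From the equation the O2:CO2 mole ratio is 3:2, so n(CO2) = 10.03 × 2/3 = 6.684 mol.
Mass of CO2 = 6.684 mol × 44.01 g/mol = 294.2 g.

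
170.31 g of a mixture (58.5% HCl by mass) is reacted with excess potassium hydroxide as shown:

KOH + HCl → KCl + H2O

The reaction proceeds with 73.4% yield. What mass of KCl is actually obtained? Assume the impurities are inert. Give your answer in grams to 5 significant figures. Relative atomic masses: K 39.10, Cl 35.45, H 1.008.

Pure HCl available = 170.31 g × 0.585 = 99.6313 g.
M(HCl) = 1.008 + 35.45 = 36.458 g/mol.
M(KCl) = 39.10 + 35.45 = 74.55 g/mol.
n(HCl) = 99.6313 g / 36.458 g/mol = 2.73277 mol.
From the equation the HCl:KCl mole ratio is 1:1, so n(KCl) = 2.73277 × 1/1 = 2.73277 mol.
Mass of KCl = 2.73277 mol × 74.55 g/mol = 203.728 g.
Actual mass collected = 203.728 g × 0.734 = 149.536 g.

149.54 g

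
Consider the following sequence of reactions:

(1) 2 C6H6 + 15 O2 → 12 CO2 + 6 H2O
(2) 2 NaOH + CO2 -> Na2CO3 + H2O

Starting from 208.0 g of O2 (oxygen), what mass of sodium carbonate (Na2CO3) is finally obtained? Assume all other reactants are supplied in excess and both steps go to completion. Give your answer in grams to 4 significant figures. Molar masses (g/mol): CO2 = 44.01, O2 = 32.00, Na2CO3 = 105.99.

n(O2) = 208.00 / 32.00 = 6.5000 mol.
Step 1 gives a 15:12 ratio of O2 to CO2, so n(CO2) = 5.2000 mol.
In step 2 the CO2:Na2CO3 ratio is 1:1, so n(Na2CO3) = 5.2000 mol.
Mass of Na2CO3 = 5.2000 × 105.99 = 551.15 g.

551.1 g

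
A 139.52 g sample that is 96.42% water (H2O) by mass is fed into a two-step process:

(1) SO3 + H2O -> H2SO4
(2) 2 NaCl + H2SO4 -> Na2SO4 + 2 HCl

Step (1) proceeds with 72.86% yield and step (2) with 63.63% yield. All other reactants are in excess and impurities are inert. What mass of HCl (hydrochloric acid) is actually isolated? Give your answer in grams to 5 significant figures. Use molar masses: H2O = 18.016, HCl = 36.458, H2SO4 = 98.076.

Pure H2O = 139.52 × 0.9642 = 134.525 g.
n(H2O) = 134.525 / 18.016 = 7.46698 mol.
Step 1 (H2O:H2SO4 = 1:1): theoretical n(H2SO4) = 7.46698 mol; at 72.86% yield, n(H2SO4) = 5.44044 mol.
Step 2 (H2SO4:HCl = 1:2): theoretical n(HCl) = 10.8809 mol, so theoretical mass = 10.8809 × 36.458 = 396.695 g.
At 63.63% yield, actual mass of HCl = 396.695 × 0.6363 = 252.417 g.

252.42 g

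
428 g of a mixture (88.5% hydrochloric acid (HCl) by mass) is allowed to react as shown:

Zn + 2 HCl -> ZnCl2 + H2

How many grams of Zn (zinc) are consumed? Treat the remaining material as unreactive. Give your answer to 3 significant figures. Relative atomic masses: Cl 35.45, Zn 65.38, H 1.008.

340 g

Mass of pure HCl = 428 g × 0.885 = 378.8 g.
M(HCl) = 1.008 + 35.45 = 36.458 g/mol.
M(Zn) = 65.38 g/mol.
n(HCl) = 378.8 g / 36.458 g/mol = 10.39 mol.
From the equation the HCl:Zn mole ratio is 2:1, so n(Zn) = 10.39 × 1/2 = 5.195 mol.
Mass of Zn = 5.195 mol × 65.38 g/mol = 339.6 g.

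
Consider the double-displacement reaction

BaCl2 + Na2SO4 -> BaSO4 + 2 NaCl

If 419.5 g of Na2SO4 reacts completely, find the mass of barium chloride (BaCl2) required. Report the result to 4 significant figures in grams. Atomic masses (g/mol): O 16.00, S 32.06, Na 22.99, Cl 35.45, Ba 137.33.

M(Na2SO4) = 2(22.99) + 32.06 + 4(16.00) = 142.04 g/mol.
M(BaCl2) = 137.33 + 2(35.45) = 208.23 g/mol.
n(Na2SO4) = 419.50 g / 142.04 g/mol = 2.9534 mol.
From the equation the Na2SO4:BaCl2 mole ratio is 1:1, so n(BaCl2) = 2.9534 × 1/1 = 2.9534 mol.
Mass of BaCl2 = 2.9534 mol × 208.23 g/mol = 614.99 g.

615.0 g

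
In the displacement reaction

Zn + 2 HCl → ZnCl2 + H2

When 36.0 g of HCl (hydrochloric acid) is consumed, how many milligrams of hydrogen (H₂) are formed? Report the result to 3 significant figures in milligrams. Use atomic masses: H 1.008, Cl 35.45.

M(HCl) = 1.008 + 35.45 = 36.458 g/mol.
M(H2) = 2(1.008) = 2.016 g/mol.
n(HCl) = 36.00 g / 36.458 g/mol = 0.9874 mol.
From the equation the HCl:H2 mole ratio is 2:1, so n(H2) = 0.9874 × 1/2 = 0.4937 mol.
Mass of H2 = 0.4937 mol × 2.016 g/mol = 0.9953 g.
Converting to mg: 0.9953 g = 995 mg.

995 mg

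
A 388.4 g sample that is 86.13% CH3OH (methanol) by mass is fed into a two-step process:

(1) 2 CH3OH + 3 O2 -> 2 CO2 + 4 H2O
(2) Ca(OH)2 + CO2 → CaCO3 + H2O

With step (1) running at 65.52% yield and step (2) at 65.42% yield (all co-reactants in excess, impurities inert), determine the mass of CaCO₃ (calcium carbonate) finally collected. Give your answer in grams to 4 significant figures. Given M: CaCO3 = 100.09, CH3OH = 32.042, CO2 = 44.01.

Pure CH3OH = 388.4 × 0.8613 = 334.53 g.
n(CH3OH) = 334.53 / 32.042 = 10.440 mol.
Step 1 (CH3OH:CO2 = 2:2): theoretical n(CO2) = 10.440 mol; at 65.52% yield, n(CO2) = 6.8405 mol.
Step 2 (CO2:CaCO3 = 1:1): theoretical n(CaCO3) = 6.8405 mol, so theoretical mass = 6.8405 × 100.09 = 684.67 g.
At 65.42% yield, actual mass of CaCO3 = 684.67 × 0.6542 = 447.91 g.

447.9 g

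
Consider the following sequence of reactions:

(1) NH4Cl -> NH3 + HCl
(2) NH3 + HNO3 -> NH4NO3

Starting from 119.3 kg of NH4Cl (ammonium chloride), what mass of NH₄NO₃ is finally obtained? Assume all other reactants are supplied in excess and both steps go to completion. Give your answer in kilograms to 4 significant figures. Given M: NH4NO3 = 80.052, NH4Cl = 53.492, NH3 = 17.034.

119.3 kg = 119300 g.
n(NH4Cl) = 119300 / 53.492 = 2230.2 mol.
Step 1 gives a 1:1 ratio of NH4Cl to NH3, so n(NH3) = 2230.2 mol.
In step 2 the NH3:NH4NO3 ratio is 1:1, so n(NH4NO3) = 2230.2 mol.
Mass of NH4NO3 = 2230.2 × 80.052 = 178540 g = 178.5 kg.

178.5 kg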